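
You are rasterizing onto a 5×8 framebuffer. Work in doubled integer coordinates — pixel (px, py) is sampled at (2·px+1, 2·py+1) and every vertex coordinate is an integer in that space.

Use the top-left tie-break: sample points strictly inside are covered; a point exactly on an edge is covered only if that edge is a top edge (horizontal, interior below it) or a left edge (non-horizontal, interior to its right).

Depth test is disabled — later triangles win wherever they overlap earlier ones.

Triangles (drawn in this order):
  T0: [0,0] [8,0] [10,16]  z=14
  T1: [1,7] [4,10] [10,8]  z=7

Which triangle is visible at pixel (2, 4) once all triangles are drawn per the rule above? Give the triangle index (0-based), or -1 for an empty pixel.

T0:
  2·area = 128
  edge (0, 0)→(8, 0): d=(8,0) top-left  bias=+0
  edge (8, 0)→(10, 16): d=(2,16) right/bottom  bias=-1
  edge (10, 16)→(0, 0): d=(-10,-16) top-left  bias=+0
    (0,0)@(1, 1): e=[8,114,6] → █
    (1,0)@(3, 1): e=[8,82,38] → █
    (2,0)@(5, 1): e=[8,50,70] → █
    (3,0)@(7, 1): e=[8,18,102] → █
    (4,0)@(9, 1): e=[8,-14,134] → ·
    (0,1)@(1, 3): e=[24,118,-14] → ·
    (1,1)@(3, 3): e=[24,86,18] → █
    (4,1)@(9, 3): e=[24,-10,114] → ·
    (1,2)@(3, 5): e=[40,90,-2] → ·
    (2,2)@(5, 5): e=[40,58,30] → █
    (4,2)@(9, 5): e=[40,-6,94] → ·
    (2,3)@(5, 7): e=[56,62,10] → █
  covered (16 px):
    █ █ █ █ ·
    · █ █ █ ·
    · · █ █ ·
    · · █ █ ·
    · · · █ █
    · · · █ █
    · · · · █
    · · · · ·
T1:
  2·area = 24  (B↔C swapped to make it positive)
  edge (1, 7)→(10, 8): d=(9,1) right/bottom  bias=-1
  edge (10, 8)→(4, 10): d=(-6,2) right/bottom  bias=-1
  edge (4, 10)→(1, 7): d=(-3,-3) top-left  bias=+0
    (0,3)@(1, 7): e=[0,24,0] → ·  [on edge]
    (1,4)@(3, 9): e=[16,8,0] → █  [on edge]
    (2,4)@(5, 9): e=[14,4,6] → █
    (3,4)@(7, 9): e=[12,0,12] → ·  [on edge]
    (0,5)@(1, 11): e=[36,0,-12] → ·  [on edge]
    (1,5)@(3, 11): e=[34,-4,-6] → ·
    (2,5)@(5, 11): e=[32,-8,0] → ·  [on edge]
    (3,6)@(7, 13): e=[48,-24,0] → ·  [on edge]
    (4,7)@(9, 15): e=[64,-40,0] → ·  [on edge]
  covered (2 px):
    · · · · ·
    · · · · ·
    · · · · ·
    · · · · ·
    · █ █ · ·
    · · · · ·
    · · · · ·
    · · · · ·

Z-buffer (winner per pixel, '.' = empty):
  0 0 0 0 .
  . 0 0 0 .
  . . 0 0 .
  . . 0 0 .
  . 1 1 0 0
  . . . 0 0
  . . . . 0
  . . . . .

Final: 1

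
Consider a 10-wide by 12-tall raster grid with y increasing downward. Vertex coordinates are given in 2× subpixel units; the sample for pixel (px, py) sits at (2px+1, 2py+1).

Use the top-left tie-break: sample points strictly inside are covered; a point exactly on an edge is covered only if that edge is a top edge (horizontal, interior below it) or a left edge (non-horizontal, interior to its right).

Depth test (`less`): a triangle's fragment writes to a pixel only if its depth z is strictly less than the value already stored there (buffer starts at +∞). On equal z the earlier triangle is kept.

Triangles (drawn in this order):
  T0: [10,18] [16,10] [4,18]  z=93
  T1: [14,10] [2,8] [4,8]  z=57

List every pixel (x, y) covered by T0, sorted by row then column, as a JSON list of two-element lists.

T0:
  2·area = 48  (B↔C swapped to make it positive)
  edge (10, 18)→(4, 18): d=(-6,0) right/bottom  bias=-1
  edge (4, 18)→(16, 10): d=(12,-8) top-left  bias=+0
  edge (16, 10)→(10, 18): d=(-6,8) right/bottom  bias=-1
    (7,5)@(15, 11): e=[42,4,2] → #
    (8,5)@(17, 11): e=[42,20,-14] → ·
    (6,6)@(13, 13): e=[30,12,6] → #
    (7,6)@(15, 13): e=[30,28,-10] → ·
    (4,7)@(9, 15): e=[18,4,26] → #
    (5,7)@(11, 15): e=[18,20,10] → #
    (6,7)@(13, 15): e=[18,36,-6] → ·
    (3,8)@(7, 17): e=[6,12,30] → #
    (5,8)@(11, 17): e=[6,44,-2] → ·
    (3,9)@(7, 19): e=[-6,36,18] → ·
    (4,9)@(9, 19): e=[-6,52,2] → ·
  covered (6 px):
    · · · · · · · · · ·
    · · · · · · · · · ·
    · · · · · · · · · ·
    · · · · · · · · · ·
    · · · · · · · · · ·
    · · · · · · · # · ·
    · · · · · · # · · ·
    · · · · # # · · · ·
    · · · # # · · · · ·
    · · · · · · · · · ·
    · · · · · · · · · ·
    · · · · · · · · · ·
T1:
  2·area = 4
  edge (14, 10)→(2, 8): d=(-12,-2) top-left  bias=+0
  edge (2, 8)→(4, 8): d=(2,0) top-left  bias=+0
  edge (4, 8)→(14, 10): d=(10,2) right/bottom  bias=-1
    (4,4)@(9, 9): e=[2,2,0] → ·  [on edge]
    (9,5)@(19, 11): e=[-2,6,0] → ·  [on edge]
  covered (0 px):
    · · · · · · · · · ·
    · · · · · · · · · ·
    · · · · · · · · · ·
    · · · · · · · · · ·
    · · · · · · · · · ·
    · · · · · · · · · ·
    · · · · · · · · · ·
    · · · · · · · · · ·
    · · · · · · · · · ·
    · · · · · · · · · ·
    · · · · · · · · · ·
    · · · · · · · · · ·

Final: [[7,5],[6,6],[4,7],[5,7],[3,8],[4,8]]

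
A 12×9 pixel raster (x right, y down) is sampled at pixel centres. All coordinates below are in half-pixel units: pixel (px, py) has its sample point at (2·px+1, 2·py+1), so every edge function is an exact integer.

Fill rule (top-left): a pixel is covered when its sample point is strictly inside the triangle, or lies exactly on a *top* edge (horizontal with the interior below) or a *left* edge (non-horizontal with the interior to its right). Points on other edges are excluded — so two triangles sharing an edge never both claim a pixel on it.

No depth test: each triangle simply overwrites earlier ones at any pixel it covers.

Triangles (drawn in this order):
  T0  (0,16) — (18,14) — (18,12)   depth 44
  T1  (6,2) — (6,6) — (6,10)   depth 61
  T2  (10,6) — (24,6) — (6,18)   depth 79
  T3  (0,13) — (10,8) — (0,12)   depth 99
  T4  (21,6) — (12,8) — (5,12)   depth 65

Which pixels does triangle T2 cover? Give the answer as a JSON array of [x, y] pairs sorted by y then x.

T0:
  2·area = 36  (B↔C swapped to make it positive)
  edge (0, 16)→(18, 12): d=(18,-4) top-left  bias=+0
  edge (18, 12)→(18, 14): d=(0,2) right/bottom  bias=-1
  edge (18, 14)→(0, 16): d=(-18,2) right/bottom  bias=-1
    (7,6)@(15, 13): e=[6,6,24] → X
    (8,6)@(17, 13): e=[14,2,20] → X
    (9,6)@(19, 13): e=[22,-2,16] → .
    (2,7)@(5, 15): e=[2,26,8] → X
    (3,7)@(7, 15): e=[10,22,4] → X
    (4,7)@(9, 15): e=[18,18,0] → .  [on edge]
    (7,7)@(15, 15): e=[42,6,-12] → .
    (8,7)@(17, 15): e=[50,2,-16] → .
    (2,8)@(5, 17): e=[38,26,-28] → .
    (3,8)@(7, 17): e=[46,22,-32] → .
  covered (4 px):
    . . . . . . . . . . . .
    . . . . . . . . . . . .
    . . . . . . . . . . . .
    . . . . . . . . . . . .
    . . . . . . . . . . . .
    . . . . . . . . . . . .
    . . . . . . . X X . . .
    . . X X . . . . . . . .
    . . . . . . . . . . . .
T1:
  degenerate (2·area = 0) — covers nothing
T2:
  2·area = 168
  edge (10, 6)→(24, 6): d=(14,0) top-left  bias=+0
  edge (24, 6)→(6, 18): d=(-18,12) right/bottom  bias=-1
  edge (6, 18)→(10, 6): d=(4,-12) top-left  bias=+0
    (5,1)@(11, 3): e=[-42,210,0] → .  [on edge]
    (5,3)@(11, 7): e=[14,138,16] → X
    (6,3)@(13, 7): e=[14,114,40] → X
    (7,3)@(15, 7): e=[14,90,64] → X
    (8,3)@(17, 7): e=[14,66,88] → X
    (9,3)@(19, 7): e=[14,42,112] → X
    (10,3)@(21, 7): e=[14,18,136] → X
    (11,3)@(23, 7): e=[14,-6,160] → .
    (4,4)@(9, 9): e=[42,126,0] → X  [on edge]
    (10,4)@(21, 9): e=[42,-18,144] → .
    (4,5)@(9, 11): e=[70,90,8] → X
    (8,5)@(17, 11): e=[70,-6,104] → .
    (3,7)@(7, 15): e=[126,42,0] → X  [on edge]
  covered (22 px):
    . . . . . . . . . . . .
    . . . . . . . . . . . .
    . . . . . . . . . . . .
    . . . . . X X X X X X .
    . . . . X X X X X X . .
    . . . . X X X X . . . .
    . . . . X X X . . . . .
    . . . X X . . . . . . .
    . . . X . . . . . . . .
T3:
  2·area = 10  (B↔C swapped to make it positive)
  edge (0, 13)→(0, 12): d=(0,-1) top-left  bias=+0
  edge (0, 12)→(10, 8): d=(10,-4) top-left  bias=+0
  edge (10, 8)→(0, 13): d=(-10,5) right/bottom  bias=-1
    (1,5)@(3, 11): e=[3,2,5] → X
    (2,5)@(5, 11): e=[5,10,-5] → .
    (1,6)@(3, 13): e=[3,22,-15] → .
  covered (1 px):
    . . . . . . . . . . . .
    . . . . . . . . . . . .
    . . . . . . . . . . . .
    . . . . . . . . . . . .
    . . . . . . . . . . . .
    . X . . . . . . . . . .
    . . . . . . . . . . . .
    . . . . . . . . . . . .
    . . . . . . . . . . . .
T4:
  2·area = 22  (B↔C swapped to make it positive)
  edge (21, 6)→(5, 12): d=(-16,6) right/bottom  bias=-1
  edge (5, 12)→(12, 8): d=(7,-4) top-left  bias=+0
  edge (12, 8)→(21, 6): d=(9,-2) top-left  bias=+0
    (8,3)@(17, 7): e=[8,13,1] → X
    (9,3)@(19, 7): e=[-4,21,5] → .
    (5,4)@(11, 9): e=[12,3,7] → X
    (6,4)@(13, 9): e=[0,11,11] → .  [on edge]
    (8,4)@(17, 9): e=[-24,27,19] → .
    (3,5)@(7, 11): e=[4,1,17] → X
    (4,5)@(9, 11): e=[-8,9,21] → .
    (5,5)@(11, 11): e=[-20,17,25] → .
    (3,6)@(7, 13): e=[-28,15,35] → .
  covered (3 px):
    . . . . . . . . . . . .
    . . . . . . . . . . . .
    . . . . . . . . . . . .
    . . . . . . . . X . . .
    . . . . . X . . . . . .
    . . . X . . . . . . . .
    . . . . . . . . . . . .
    . . . . . . . . . . . .
    . . . . . . . . . . . .

Answer: [[5,3],[6,3],[7,3],[8,3],[9,3],[10,3],[4,4],[5,4],[6,4],[7,4],[8,4],[9,4],[4,5],[5,5],[6,5],[7,5],[4,6],[5,6],[6,6],[3,7],[4,7],[3,8]]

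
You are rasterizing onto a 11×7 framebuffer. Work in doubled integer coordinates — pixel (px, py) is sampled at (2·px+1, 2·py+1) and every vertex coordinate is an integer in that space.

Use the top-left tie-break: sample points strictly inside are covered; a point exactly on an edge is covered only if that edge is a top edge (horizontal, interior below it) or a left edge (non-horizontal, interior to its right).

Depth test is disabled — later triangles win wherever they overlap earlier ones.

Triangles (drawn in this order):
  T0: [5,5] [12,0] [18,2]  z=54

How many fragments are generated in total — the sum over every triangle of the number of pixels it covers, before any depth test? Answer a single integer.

T0:
  2·area = 44
  edge (5, 5)→(12, 0): d=(7,-5) top-left  bias=+0
  edge (12, 0)→(18, 2): d=(6,2) right/bottom  bias=-1
  edge (18, 2)→(5, 5): d=(-13,3) right/bottom  bias=-1
    (5,0)@(11, 1): e=[2,8,34] → X
    (6,0)@(13, 1): e=[12,4,28] → X
    (7,0)@(15, 1): e=[22,0,22] → .  [on edge]
    (4,1)@(9, 3): e=[6,24,14] → X
    (7,1)@(15, 3): e=[36,12,-4] → .
    (10,1)@(21, 3): e=[66,0,-22] → .  [on edge]
    (2,2)@(5, 5): e=[0,44,0] → .  [on edge]
    (4,2)@(9, 5): e=[20,36,-12] → .
    (5,2)@(11, 5): e=[30,32,-18] → .
    (6,2)@(13, 5): e=[40,28,-24] → .
  covered (5 px):
    . . . . . X X . . . .
    . . . . X X X . . . .
    . . . . . . . . . . .
    . . . . . . . . . . .
    . . . . . . . . . . .
    . . . . . . . . . . .
    . . . . . . . . . . .

Result: 5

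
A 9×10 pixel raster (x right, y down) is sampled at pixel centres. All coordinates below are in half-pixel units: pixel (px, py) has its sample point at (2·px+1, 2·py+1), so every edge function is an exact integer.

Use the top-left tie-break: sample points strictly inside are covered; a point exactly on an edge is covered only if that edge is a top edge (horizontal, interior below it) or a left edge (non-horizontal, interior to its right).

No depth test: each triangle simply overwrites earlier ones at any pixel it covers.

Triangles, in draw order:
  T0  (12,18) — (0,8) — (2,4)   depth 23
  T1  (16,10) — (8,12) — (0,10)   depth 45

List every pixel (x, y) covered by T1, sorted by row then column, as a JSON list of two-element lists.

T0:
  2·area = 68
  edge (12, 18)→(0, 8): d=(-12,-10) top-left  bias=+0
  edge (0, 8)→(2, 4): d=(2,-4) top-left  bias=+0
  edge (2, 4)→(12, 18): d=(10,14) right/bottom  bias=-1
    (0,3)@(1, 7): e=[22,2,44] → █
    (1,3)@(3, 7): e=[42,10,16] → █
    (2,3)@(5, 7): e=[62,18,-12] → ·
    (0,4)@(1, 9): e=[-2,6,64] → ·
    (1,4)@(3, 9): e=[18,14,36] → █
    (2,4)@(5, 9): e=[38,22,8] → █
    (3,4)@(7, 9): e=[58,30,-20] → ·
    (1,5)@(3, 11): e=[-6,18,56] → ·
    (2,5)@(5, 11): e=[14,26,28] → █
    (3,5)@(7, 11): e=[34,34,0] → ·  [on edge]
    (2,6)@(5, 13): e=[-10,30,48] → ·
    (3,6)@(7, 13): e=[10,38,20] → █
  covered (8 px):
    · · · · · · · · ·
    · · · · · · · · ·
    · · · · · · · · ·
    █ █ · · · · · · ·
    · █ █ · · · · · ·
    · · █ · · · · · ·
    · · · █ · · · · ·
    · · · · █ · · · ·
    · · · · · █ · · ·
    · · · · · · · · ·
T1:
  2·area = 32
  edge (16, 10)→(8, 12): d=(-8,2) right/bottom  bias=-1
  edge (8, 12)→(0, 10): d=(-8,-2) top-left  bias=+0
  edge (0, 10)→(16, 10): d=(16,0) top-left  bias=+0
    (2,5)@(5, 11): e=[14,2,16] → █
    (3,5)@(7, 11): e=[10,6,16] → █
    (4,5)@(9, 11): e=[6,10,16] → █
    (5,5)@(11, 11): e=[2,14,16] → █
    (6,5)@(13, 11): e=[-2,18,16] → ·
    (2,6)@(5, 13): e=[-2,-14,48] → ·
    (3,6)@(7, 13): e=[-6,-10,48] → ·
    (4,6)@(9, 13): e=[-10,-6,48] → ·
    (5,6)@(11, 13): e=[-14,-2,48] → ·
  covered (4 px):
    · · · · · · · · ·
    · · · · · · · · ·
    · · · · · · · · ·
    · · · · · · · · ·
    · · · · · · · · ·
    · · █ █ █ █ · · ·
    · · · · · · · · ·
    · · · · · · · · ·
    · · · · · · · · ·
    · · · · · · · · ·

Answer: [[2,5],[3,5],[4,5],[5,5]]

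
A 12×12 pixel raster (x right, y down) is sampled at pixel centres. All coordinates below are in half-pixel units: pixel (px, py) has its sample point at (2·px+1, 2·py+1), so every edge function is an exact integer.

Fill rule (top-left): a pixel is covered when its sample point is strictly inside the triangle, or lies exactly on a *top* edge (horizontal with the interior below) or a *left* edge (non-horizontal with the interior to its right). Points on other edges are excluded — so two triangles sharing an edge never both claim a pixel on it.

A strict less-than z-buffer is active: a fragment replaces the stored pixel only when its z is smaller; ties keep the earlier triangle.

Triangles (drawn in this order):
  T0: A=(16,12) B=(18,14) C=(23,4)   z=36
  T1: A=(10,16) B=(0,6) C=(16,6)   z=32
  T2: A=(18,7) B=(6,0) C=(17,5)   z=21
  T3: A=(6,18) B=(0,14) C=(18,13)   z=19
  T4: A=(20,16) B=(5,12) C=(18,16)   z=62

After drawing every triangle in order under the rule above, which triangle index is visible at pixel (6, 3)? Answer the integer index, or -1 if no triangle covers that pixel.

T0:
  2·area = 30  (B↔C swapped to make it positive)
  edge (16, 12)→(23, 4): d=(7,-8) top-left  bias=+0
  edge (23, 4)→(18, 14): d=(-5,10) right/bottom  bias=-1
  edge (18, 14)→(16, 12): d=(-2,-2) top-left  bias=+0
    (2,0)@(5, 1): e=[-165,195,0] → ·  [on edge]
    (3,1)@(7, 3): e=[-135,165,0] → ·  [on edge]
    (4,2)@(9, 5): e=[-105,135,0] → ·  [on edge]
    (5,3)@(11, 7): e=[-75,105,0] → ·  [on edge]
    (10,3)@(21, 7): e=[5,5,20] → █
    (11,3)@(23, 7): e=[21,-15,24] → ·
    (6,4)@(13, 9): e=[-45,75,0] → ·  [on edge]
    (9,4)@(19, 9): e=[3,15,12] → █
    (10,4)@(21, 9): e=[19,-5,16] → ·
    (7,5)@(15, 11): e=[-15,45,0] → ·  [on edge]
    (8,5)@(17, 11): e=[1,25,4] → █
    (10,5)@(21, 11): e=[33,-15,12] → ·
    (8,6)@(17, 13): e=[15,15,0] → █  [on edge]
    (9,7)@(19, 15): e=[45,-15,0] → ·  [on edge]
    (10,8)@(21, 17): e=[75,-45,0] → ·  [on edge]
    (11,9)@(23, 19): e=[105,-75,0] → ·  [on edge]
  covered (5 px):
    · · · · · · · · · · · ·
    · · · · · · · · · · · ·
    · · · · · · · · · · · ·
    · · · · · · · · · · █ ·
    · · · · · · · · · █ · ·
    · · · · · · · · █ █ · ·
    · · · · · · · · █ · · ·
    · · · · · · · · · · · ·
    · · · · · · · · · · · ·
    · · · · · · · · · · · ·
    · · · · · · · · · · · ·
    · · · · · · · · · · · ·
T1:
  2·area = 160
  edge (10, 16)→(0, 6): d=(-10,-10) top-left  bias=+0
  edge (0, 6)→(16, 6): d=(16,0) top-left  bias=+0
  edge (16, 6)→(10, 16): d=(-6,10) right/bottom  bias=-1
    (9,0)@(19, 1): e=[240,-80,0] → ·  [on edge]
    (0,3)@(1, 7): e=[0,16,144] → █  [on edge]
    (1,3)@(3, 7): e=[20,16,124] → █
    (2,3)@(5, 7): e=[40,16,104] → █
    (3,3)@(7, 7): e=[60,16,84] → █
    (4,3)@(9, 7): e=[80,16,64] → █
    (5,3)@(11, 7): e=[100,16,44] → █
    (6,3)@(13, 7): e=[120,16,24] → █
    (7,3)@(15, 7): e=[140,16,4] → █
    (8,3)@(17, 7): e=[160,16,-16] → ·
    (0,4)@(1, 9): e=[-20,48,132] → ·
    (1,4)@(3, 9): e=[0,48,112] → █  [on edge]
    (2,5)@(5, 11): e=[0,80,80] → █  [on edge]
    (6,5)@(13, 11): e=[80,80,0] → ·  [on edge]
    (3,6)@(7, 13): e=[0,112,48] → █  [on edge]
    (4,7)@(9, 15): e=[0,144,16] → █  [on edge]
    (5,8)@(11, 17): e=[0,176,-16] → ·  [on edge]
    (6,9)@(13, 19): e=[0,208,-48] → ·  [on edge]
    (3,10)@(7, 21): e=[-80,240,0] → ·  [on edge]
    (7,10)@(15, 21): e=[0,240,-80] → ·  [on edge]
    (8,11)@(17, 23): e=[0,272,-112] → ·  [on edge]
  covered (22 px):
    · · · · · · · · · · · ·
    · · · · · · · · · · · ·
    · · · · · · · · · · · ·
    █ █ █ █ █ █ █ █ · · · ·
    · █ █ █ █ █ █ · · · · ·
    · · █ █ █ █ · · · · · ·
    · · · █ █ █ · · · · · ·
    · · · · █ · · · · · · ·
    · · · · · · · · · · · ·
    · · · · · · · · · · · ·
    · · · · · · · · · · · ·
    · · · · · · · · · · · ·
T2:
  2·area = 17
  edge (18, 7)→(6, 0): d=(-12,-7) top-left  bias=+0
  edge (6, 0)→(17, 5): d=(11,5) right/bottom  bias=-1
  edge (17, 5)→(18, 7): d=(1,2) right/bottom  bias=-1
    (7,0)@(15, 1): e=[51,-34,0] → ·  [on edge]
    (7,2)@(15, 5): e=[3,10,4] → █
    (8,2)@(17, 5): e=[17,0,0] → ·  [on edge]
    (7,3)@(15, 7): e=[-21,32,6] → ·
    (9,4)@(19, 9): e=[-17,34,0] → ·  [on edge]
    (10,6)@(21, 13): e=[-51,68,0] → ·  [on edge]
    (11,8)@(23, 17): e=[-85,102,0] → ·  [on edge]
  covered (1 px):
    · · · · · · · · · · · ·
    · · · · · · · · · · · ·
    · · · · · · · █ · · · ·
    · · · · · · · · · · · ·
    · · · · · · · · · · · ·
    · · · · · · · · · · · ·
    · · · · · · · · · · · ·
    · · · · · · · · · · · ·
    · · · · · · · · · · · ·
    · · · · · · · · · · · ·
    · · · · · · · · · · · ·
    · · · · · · · · · · · ·
T3:
  2·area = 78
  edge (6, 18)→(0, 14): d=(-6,-4) top-left  bias=+0
  edge (0, 14)→(18, 13): d=(18,-1) top-left  bias=+0
  edge (18, 13)→(6, 18): d=(-12,5) right/bottom  bias=-1
    (1,7)@(3, 15): e=[6,21,51] → █
    (2,7)@(5, 15): e=[14,23,41] → █
    (3,7)@(7, 15): e=[22,25,31] → █
    (4,7)@(9, 15): e=[30,27,21] → █
    (5,7)@(11, 15): e=[38,29,11] → █
    (6,7)@(13, 15): e=[46,31,1] → █
    (7,7)@(15, 15): e=[54,33,-9] → ·
    (1,8)@(3, 17): e=[-6,57,27] → ·
    (2,8)@(5, 17): e=[2,59,17] → █
    (4,8)@(9, 17): e=[18,63,-3] → ·
    (5,8)@(11, 17): e=[26,65,-13] → ·
    (6,8)@(13, 17): e=[34,67,-23] → ·
  covered (8 px):
    · · · · · · · · · · · ·
    · · · · · · · · · · · ·
    · · · · · · · · · · · ·
    · · · · · · · · · · · ·
    · · · · · · · · · · · ·
    · · · · · · · · · · · ·
    · · · · · · · · · · · ·
    · █ █ █ █ █ █ · · · · ·
    · · █ █ · · · · · · · ·
    · · · · · · · · · · · ·
    · · · · · · · · · · · ·
    · · · · · · · · · · · ·
T4:
  2·area = 8  (B↔C swapped to make it positive)
  edge (20, 16)→(18, 16): d=(-2,0) right/bottom  bias=-1
  edge (18, 16)→(5, 12): d=(-13,-4) top-left  bias=+0
  edge (5, 12)→(20, 16): d=(15,4) right/bottom  bias=-1
    (7,7)@(15, 15): e=[2,1,5] → █
    (8,7)@(17, 15): e=[2,9,-3] → ·
    (7,8)@(15, 17): e=[-2,-25,35] → ·
  covered (1 px):
    · · · · · · · · · · · ·
    · · · · · · · · · · · ·
    · · · · · · · · · · · ·
    · · · · · · · · · · · ·
    · · · · · · · · · · · ·
    · · · · · · · · · · · ·
    · · · · · · · · · · · ·
    · · · · · · · █ · · · ·
    · · · · · · · · · · · ·
    · · · · · · · · · · · ·
    · · · · · · · · · · · ·
    · · · · · · · · · · · ·

Z-buffer (winner per pixel, '.' = empty):
  . . . . . . . . . . . .
  . . . . . . . . . . . .
  . . . . . . . 2 . . . .
  1 1 1 1 1 1 1 1 . . 0 .
  . 1 1 1 1 1 1 . . 0 . .
  . . 1 1 1 1 . . 0 0 . .
  . . . 1 1 1 . . 0 . . .
  . 3 3 3 3 3 3 4 . . . .
  . . 3 3 . . . . . . . .
  . . . . . . . . . . . .
  . . . . . . . . . . . .
  . . . . . . . . . . . .

Final: 1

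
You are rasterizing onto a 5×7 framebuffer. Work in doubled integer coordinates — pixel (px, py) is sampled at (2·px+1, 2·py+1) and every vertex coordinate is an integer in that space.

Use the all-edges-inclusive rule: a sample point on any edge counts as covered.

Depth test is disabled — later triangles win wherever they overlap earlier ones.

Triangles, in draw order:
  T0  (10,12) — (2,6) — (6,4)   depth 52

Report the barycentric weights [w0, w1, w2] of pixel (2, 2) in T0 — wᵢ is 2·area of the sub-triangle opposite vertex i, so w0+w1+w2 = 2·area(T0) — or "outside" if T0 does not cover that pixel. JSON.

T0:
  2·area = 40
  edge (10, 12)→(2, 6): d=(-8,-6) inclusive
  edge (2, 6)→(6, 4): d=(4,-2) inclusive
  edge (6, 4)→(10, 12): d=(4,8) inclusive
    (2,2)@(5, 5): e=[26,2,12] → X
    (3,2)@(7, 5): e=[38,6,-4] → .
    (2,3)@(5, 7): e=[10,10,20] → X
    (3,3)@(7, 7): e=[22,14,4] → X
    (4,3)@(9, 7): e=[34,18,-12] → .
    (2,4)@(5, 9): e=[-6,18,28] → .
    (3,4)@(7, 9): e=[6,22,12] → X
    (4,4)@(9, 9): e=[18,26,-4] → .
    (3,5)@(7, 11): e=[-10,30,20] → .
    (4,5)@(9, 11): e=[2,34,4] → X
    (4,6)@(9, 13): e=[-14,42,12] → .
  covered (5 px):
    . . . . .
    . . . . .
    . . X . .
    . . X X .
    . . . X .
    . . . . X
    . . . . .

Answer: [2,12,26]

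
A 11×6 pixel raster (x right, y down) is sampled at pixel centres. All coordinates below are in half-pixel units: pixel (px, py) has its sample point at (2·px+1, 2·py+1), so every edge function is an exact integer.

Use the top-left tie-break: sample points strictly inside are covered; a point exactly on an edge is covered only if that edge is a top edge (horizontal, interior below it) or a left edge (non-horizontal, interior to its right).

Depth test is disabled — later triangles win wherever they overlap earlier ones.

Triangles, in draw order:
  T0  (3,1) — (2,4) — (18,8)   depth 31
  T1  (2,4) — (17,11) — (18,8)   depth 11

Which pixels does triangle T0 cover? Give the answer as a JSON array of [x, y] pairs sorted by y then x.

T0:
  2·area = 52  (B↔C swapped to make it positive)
  edge (3, 1)→(18, 8): d=(15,7) right/bottom  bias=-1
  edge (18, 8)→(2, 4): d=(-16,-4) top-left  bias=+0
  edge (2, 4)→(3, 1): d=(1,-3) top-left  bias=+0
    (1,0)@(3, 1): e=[0,52,0] → .  [on edge]
    (1,1)@(3, 3): e=[30,20,2] → X
    (2,1)@(5, 3): e=[16,28,8] → X
    (3,1)@(7, 3): e=[2,36,14] → X
    (4,1)@(9, 3): e=[-12,44,20] → .
    (1,2)@(3, 5): e=[60,-12,4] → .
    (2,2)@(5, 5): e=[46,-4,10] → .
    (3,2)@(7, 5): e=[32,4,16] → X
    (4,2)@(9, 5): e=[18,12,22] → X
    (5,2)@(11, 5): e=[4,20,28] → X
    (6,2)@(13, 5): e=[-10,28,34] → .
    (0,3)@(1, 7): e=[104,-52,0] → .  [on edge]
  covered (7 px):
    . . . . . . . . . . .
    . X X X . . . . . . .
    . . . X X X . . . . .
    . . . . . . . X . . .
    . . . . . . . . . . .
    . . . . . . . . . . .
T1:
  2·area = 52  (B↔C swapped to make it positive)
  edge (2, 4)→(18, 8): d=(16,4) right/bottom  bias=-1
  edge (18, 8)→(17, 11): d=(-1,3) right/bottom  bias=-1
  edge (17, 11)→(2, 4): d=(-15,-7) top-left  bias=+0
    (2,2)@(5, 5): e=[4,42,6] → X
    (3,2)@(7, 5): e=[-4,36,20] → .
    (9,2)@(19, 5): e=[-52,0,104] → .  [on edge]
    (2,3)@(5, 7): e=[36,40,-24] → .
    (4,3)@(9, 7): e=[20,28,4] → X
    (5,3)@(11, 7): e=[12,22,18] → X
    (6,3)@(13, 7): e=[4,16,32] → X
    (7,3)@(15, 7): e=[-4,10,46] → .
    (4,4)@(9, 9): e=[52,26,-26] → .
    (5,4)@(11, 9): e=[44,20,-12] → .
    (6,4)@(13, 9): e=[36,14,2] → X
    (7,4)@(15, 9): e=[28,8,16] → X
    (8,5)@(17, 11): e=[52,0,0] → .  [on edge]
  covered (7 px):
    . . . . . . . . . . .
    . . . . . . . . . . .
    . . X . . . . . . . .
    . . . . X X X . . . .
    . . . . . . X X X . .
    . . . . . . . . . . .

Final: [[1,1],[2,1],[3,1],[3,2],[4,2],[5,2],[7,3]]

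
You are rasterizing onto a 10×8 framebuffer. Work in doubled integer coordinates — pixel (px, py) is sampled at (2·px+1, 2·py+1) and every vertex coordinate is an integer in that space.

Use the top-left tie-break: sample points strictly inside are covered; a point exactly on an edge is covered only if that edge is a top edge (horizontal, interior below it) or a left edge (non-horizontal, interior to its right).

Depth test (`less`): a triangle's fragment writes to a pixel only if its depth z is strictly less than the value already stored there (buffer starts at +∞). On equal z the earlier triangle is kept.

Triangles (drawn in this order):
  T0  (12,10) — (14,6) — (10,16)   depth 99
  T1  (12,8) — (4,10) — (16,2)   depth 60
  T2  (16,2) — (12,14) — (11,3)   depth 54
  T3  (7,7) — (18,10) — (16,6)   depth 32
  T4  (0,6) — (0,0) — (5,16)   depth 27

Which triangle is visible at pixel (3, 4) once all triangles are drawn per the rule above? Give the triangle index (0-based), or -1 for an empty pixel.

T0:
  2·area = 4
  edge (12, 10)→(14, 6): d=(2,-4) top-left  bias=+0
  edge (14, 6)→(10, 16): d=(-4,10) right/bottom  bias=-1
  edge (10, 16)→(12, 10): d=(2,-6) top-left  bias=+0
    (7,0)@(15, 1): e=[-6,10,0] → .  [on edge]
    (6,3)@(13, 7): e=[-2,6,0] → .  [on edge]
    (5,6)@(11, 13): e=[2,2,0] → X  [on edge]
    (6,6)@(13, 13): e=[10,-18,12] → .
    (5,7)@(11, 15): e=[6,-6,4] → .
  covered (1 px):
    . . . . . . . . . .
    . . . . . . . . . .
    . . . . . . . . . .
    . . . . . . . . . .
    . . . . . . . . . .
    . . . . . . . . . .
    . . . . . X . . . .
    . . . . . . . . . .
T1:
  2·area = 40
  edge (12, 8)→(4, 10): d=(-8,2) right/bottom  bias=-1
  edge (4, 10)→(16, 2): d=(12,-8) top-left  bias=+0
  edge (16, 2)→(12, 8): d=(-4,6) right/bottom  bias=-1
    (7,1)@(15, 3): e=[34,4,2] → X
    (8,1)@(17, 3): e=[30,20,-10] → .
    (6,2)@(13, 5): e=[22,12,6] → X
    (7,2)@(15, 5): e=[18,28,-6] → .
    (4,3)@(9, 7): e=[14,4,22] → X
    (5,3)@(11, 7): e=[10,20,10] → X
    (6,3)@(13, 7): e=[6,36,-2] → .
    (3,4)@(7, 9): e=[2,12,26] → X
    (4,4)@(9, 9): e=[-2,28,14] → .
    (5,4)@(11, 9): e=[-6,44,2] → .
    (3,5)@(7, 11): e=[-14,36,18] → .
  covered (5 px):
    . . . . . . . . . .
    . . . . . . . X . .
    . . . . . . X . . .
    . . . . X X . . . .
    . . . X . . . . . .
    . . . . . . . . . .
    . . . . . . . . . .
    . . . . . . . . . .
T2:
  2·area = 56
  edge (16, 2)→(12, 14): d=(-4,12) right/bottom  bias=-1
  edge (12, 14)→(11, 3): d=(-1,-11) top-left  bias=+0
  edge (11, 3)→(16, 2): d=(5,-1) top-left  bias=+0
    (5,1)@(11, 3): e=[56,0,0] → X  [on edge]
    (6,1)@(13, 3): e=[32,22,2] → X
    (7,1)@(15, 3): e=[8,44,4] → X
    (8,1)@(17, 3): e=[-16,66,6] → .
    (0,2)@(1, 5): e=[168,-112,0] → .  [on edge]
    (5,2)@(11, 5): e=[48,-2,10] → .
    (6,2)@(13, 5): e=[24,20,12] → X
    (7,2)@(15, 5): e=[0,42,14] → .  [on edge]
    (6,3)@(13, 7): e=[16,18,22] → X
    (7,3)@(15, 7): e=[-8,40,24] → .
    (6,4)@(13, 9): e=[8,16,32] → X
    (7,4)@(15, 9): e=[-16,38,34] → .
    (6,5)@(13, 11): e=[0,14,42] → .  [on edge]
  covered (6 px):
    . . . . . . . . . .
    . . . . . X X X . .
    . . . . . . X . . .
    . . . . . . X . . .
    . . . . . . X . . .
    . . . . . . . . . .
    . . . . . . . . . .
    . . . . . . . . . .
T3:
  2·area = 38  (B↔C swapped to make it positive)
  edge (7, 7)→(16, 6): d=(9,-1) top-left  bias=+0
  edge (16, 6)→(18, 10): d=(2,4) right/bottom  bias=-1
  edge (18, 10)→(7, 7): d=(-11,-3) top-left  bias=+0
    (3,3)@(7, 7): e=[0,38,0] → X  [on edge]
    (4,3)@(9, 7): e=[2,30,6] → X
    (5,3)@(11, 7): e=[4,22,12] → X
    (6,3)@(13, 7): e=[6,14,18] → X
    (7,3)@(15, 7): e=[8,6,24] → X
    (8,3)@(17, 7): e=[10,-2,30] → .
    (3,4)@(7, 9): e=[18,42,-22] → .
    (4,4)@(9, 9): e=[20,34,-16] → .
    (5,4)@(11, 9): e=[22,26,-10] → .
    (6,4)@(13, 9): e=[24,18,-4] → .
    (7,4)@(15, 9): e=[26,10,2] → X
    (8,4)@(17, 9): e=[28,2,8] → X
  covered (7 px):
    . . . . . . . . . .
    . . . . . . . . . .
    . . . . . . . . . .
    . . . X X X X X . .
    . . . . . . . X X .
    . . . . . . . . . .
    . . . . . . . . . .
    . . . . . . . . . .
T4:
  2·area = 30
  edge (0, 6)→(0, 0): d=(0,-6) top-left  bias=+0
  edge (0, 0)→(5, 16): d=(5,16) right/bottom  bias=-1
  edge (5, 16)→(0, 6): d=(-5,-10) top-left  bias=+0
    (0,2)@(1, 5): e=[6,9,15] → X
    (1,2)@(3, 5): e=[18,-23,35] → .
    (0,3)@(1, 7): e=[6,19,5] → X
    (1,3)@(3, 7): e=[18,-13,25] → .
    (0,4)@(1, 9): e=[6,29,-5] → .
    (1,5)@(3, 11): e=[18,7,5] → X
    (2,5)@(5, 11): e=[30,-25,25] → .
    (1,6)@(3, 13): e=[18,17,-5] → .
  covered (3 px):
    . . . . . . . . . .
    . . . . . . . . . .
    X . . . . . . . . .
    X . . . . . . . . .
    . . . . . . . . . .
    . X . . . . . . . .
    . . . . . . . . . .
    . . . . . . . . . .

Z-buffer (winner per pixel, '.' = empty):
  . . . . . . . . . .
  . . . . . 2 2 2 . .
  4 . . . . . 2 . . .
  4 . . 3 3 3 3 3 . .
  . . . 1 . . 2 3 3 .
  . 4 . . . . . . . .
  . . . . . 0 . . . .
  . . . . . . . . . .

Final: 1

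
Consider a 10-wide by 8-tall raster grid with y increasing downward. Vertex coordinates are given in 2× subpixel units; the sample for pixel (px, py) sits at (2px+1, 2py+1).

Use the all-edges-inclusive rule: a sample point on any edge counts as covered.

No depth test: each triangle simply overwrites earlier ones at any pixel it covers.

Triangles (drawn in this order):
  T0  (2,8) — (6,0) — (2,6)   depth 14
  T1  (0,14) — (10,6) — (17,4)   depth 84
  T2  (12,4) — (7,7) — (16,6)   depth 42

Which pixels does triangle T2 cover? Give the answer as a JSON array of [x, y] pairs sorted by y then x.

T0:
  2·area = 8  (B↔C swapped to make it positive)
  edge (2, 8)→(2, 6): d=(0,-2) inclusive
  edge (2, 6)→(6, 0): d=(4,-6) inclusive
  edge (6, 0)→(2, 8): d=(-4,8) inclusive
    (1,2)@(3, 5): e=[2,2,4] → #
    (2,2)@(5, 5): e=[6,14,-12] → ·
    (1,3)@(3, 7): e=[2,10,-4] → ·
  covered (1 px):
    · · · · · · · · · ·
    · · · · · · · · · ·
    · # · · · · · · · ·
    · · · · · · · · · ·
    · · · · · · · · · ·
    · · · · · · · · · ·
    · · · · · · · · · ·
    · · · · · · · · · ·
T1:
  2·area = 36
  edge (0, 14)→(10, 6): d=(10,-8) inclusive
  edge (10, 6)→(17, 4): d=(7,-2) inclusive
  edge (17, 4)→(0, 14): d=(-17,10) inclusive
    (7,2)@(15, 5): e=[30,3,3] → #
    (8,2)@(17, 5): e=[46,7,-17] → ·
    (4,3)@(9, 7): e=[2,5,29] → #
    (5,3)@(11, 7): e=[18,9,9] → #
    (6,3)@(13, 7): e=[34,13,-11] → ·
    (7,3)@(15, 7): e=[50,17,-31] → ·
    (3,4)@(7, 9): e=[6,15,15] → #
    (4,4)@(9, 9): e=[22,19,-5] → ·
    (5,4)@(11, 9): e=[38,23,-25] → ·
    (2,5)@(5, 11): e=[10,25,1] → #
    (3,5)@(7, 11): e=[26,29,-19] → ·
    (2,6)@(5, 13): e=[30,39,-33] → ·
  covered (5 px):
    · · · · · · · · · ·
    · · · · · · · · · ·
    · · · · · · · # · ·
    · · · · # # · · · ·
    · · · # · · · · · ·
    · · # · · · · · · ·
    · · · · · · · · · ·
    · · · · · · · · · ·
T2:
  2·area = 22  (B↔C swapped to make it positive)
  edge (12, 4)→(16, 6): d=(4,2) inclusive
  edge (16, 6)→(7, 7): d=(-9,1) inclusive
  edge (7, 7)→(12, 4): d=(5,-3) inclusive
    (8,0)@(17, 1): e=[-22,44,0] → ·  [on edge]
    (5,2)@(11, 5): e=[6,14,2] → #
    (6,2)@(13, 5): e=[2,12,8] → #
    (7,2)@(15, 5): e=[-2,10,14] → ·
    (3,3)@(7, 7): e=[22,0,0] → #  [on edge]
    (4,3)@(9, 7): e=[18,-2,6] → ·
    (5,3)@(11, 7): e=[14,-4,12] → ·
    (6,3)@(13, 7): e=[10,-6,18] → ·
    (3,4)@(7, 9): e=[30,-18,10] → ·
  covered (3 px):
    · · · · · · · · · ·
    · · · · · · · · · ·
    · · · · · # # · · ·
    · · · # · · · · · ·
    · · · · · · · · · ·
    · · · · · · · · · ·
    · · · · · · · · · ·
    · · · · · · · · · ·

Answer: [[5,2],[6,2],[3,3]]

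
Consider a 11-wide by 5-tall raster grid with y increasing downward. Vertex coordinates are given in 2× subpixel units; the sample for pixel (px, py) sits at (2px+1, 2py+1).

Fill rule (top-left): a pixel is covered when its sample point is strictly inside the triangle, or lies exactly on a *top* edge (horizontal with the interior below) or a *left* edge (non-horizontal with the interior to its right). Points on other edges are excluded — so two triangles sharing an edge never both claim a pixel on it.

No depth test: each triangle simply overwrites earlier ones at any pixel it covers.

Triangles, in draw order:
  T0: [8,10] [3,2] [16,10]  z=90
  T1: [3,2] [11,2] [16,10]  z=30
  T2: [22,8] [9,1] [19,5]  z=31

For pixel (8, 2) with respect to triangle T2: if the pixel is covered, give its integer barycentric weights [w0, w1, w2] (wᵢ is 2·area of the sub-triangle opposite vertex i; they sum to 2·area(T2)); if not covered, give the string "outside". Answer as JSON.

T0:
  2·area = 64
  edge (8, 10)→(3, 2): d=(-5,-8) top-left  bias=+0
  edge (3, 2)→(16, 10): d=(13,8) right/bottom  bias=-1
  edge (16, 10)→(8, 10): d=(-8,0) right/bottom  bias=-1
    (2,2)@(5, 5): e=[1,23,40] → #
    (3,2)@(7, 5): e=[17,7,40] → #
    (4,2)@(9, 5): e=[33,-9,40] → ·
    (2,3)@(5, 7): e=[-9,49,24] → ·
    (3,3)@(7, 7): e=[7,33,24] → #
    (4,3)@(9, 7): e=[23,17,24] → #
    (5,3)@(11, 7): e=[39,1,24] → #
    (6,3)@(13, 7): e=[55,-15,24] → ·
    (3,4)@(7, 9): e=[-3,59,8] → ·
    (4,4)@(9, 9): e=[13,43,8] → #
    (6,4)@(13, 9): e=[45,11,8] → #
    (7,4)@(15, 9): e=[61,-5,8] → ·
  covered (8 px):
    · · · · · · · · · · ·
    · · · · · · · · · · ·
    · · # # · · · · · · ·
    · · · # # # · · · · ·
    · · · · # # # · · · ·
T1:
  2·area = 64
  edge (3, 2)→(11, 2): d=(8,0) top-left  bias=+0
  edge (11, 2)→(16, 10): d=(5,8) right/bottom  bias=-1
  edge (16, 10)→(3, 2): d=(-13,-8) top-left  bias=+0
    (2,1)@(5, 3): e=[8,53,3] → #
    (3,1)@(7, 3): e=[8,37,19] → #
    (4,1)@(9, 3): e=[8,21,35] → #
    (5,1)@(11, 3): e=[8,5,51] → #
    (6,1)@(13, 3): e=[8,-11,67] → ·
    (2,2)@(5, 5): e=[24,63,-23] → ·
    (3,2)@(7, 5): e=[24,47,-7] → ·
    (4,2)@(9, 5): e=[24,31,9] → #
    (6,2)@(13, 5): e=[24,-1,41] → ·
    (4,3)@(9, 7): e=[40,41,-17] → ·
    (5,3)@(11, 7): e=[40,25,-1] → ·
    (6,3)@(13, 7): e=[40,9,15] → #
  covered (8 px):
    · · · · · · · · · · ·
    · · # # # # · · · · ·
    · · · · # # · · · · ·
    · · · · · · # · · · ·
    · · · · · · · # · · ·
T2:
  2·area = 18
  edge (22, 8)→(9, 1): d=(-13,-7) top-left  bias=+0
  edge (9, 1)→(19, 5): d=(10,4) right/bottom  bias=-1
  edge (19, 5)→(22, 8): d=(3,3) right/bottom  bias=-1
    (4,0)@(9, 1): e=[0,0,18] → ·  [on edge]
    (7,0)@(15, 1): e=[42,-24,0] → ·  [on edge]
    (6,1)@(13, 3): e=[2,4,12] → #
    (7,1)@(15, 3): e=[16,-4,6] → ·
    (8,1)@(17, 3): e=[30,-12,0] → ·  [on edge]
    (6,2)@(13, 5): e=[-24,24,18] → ·
    (8,2)@(17, 5): e=[4,8,6] → #
    (9,2)@(19, 5): e=[18,0,0] → ·  [on edge]
    (8,3)@(17, 7): e=[-22,28,12] → ·
    (10,3)@(21, 7): e=[6,12,0] → ·  [on edge]
  covered (2 px):
    · · · · · · · · · · ·
    · · · · · · # · · · ·
    · · · · · · · · # · ·
    · · · · · · · · · · ·
    · · · · · · · · · · ·

Result: [8,6,4]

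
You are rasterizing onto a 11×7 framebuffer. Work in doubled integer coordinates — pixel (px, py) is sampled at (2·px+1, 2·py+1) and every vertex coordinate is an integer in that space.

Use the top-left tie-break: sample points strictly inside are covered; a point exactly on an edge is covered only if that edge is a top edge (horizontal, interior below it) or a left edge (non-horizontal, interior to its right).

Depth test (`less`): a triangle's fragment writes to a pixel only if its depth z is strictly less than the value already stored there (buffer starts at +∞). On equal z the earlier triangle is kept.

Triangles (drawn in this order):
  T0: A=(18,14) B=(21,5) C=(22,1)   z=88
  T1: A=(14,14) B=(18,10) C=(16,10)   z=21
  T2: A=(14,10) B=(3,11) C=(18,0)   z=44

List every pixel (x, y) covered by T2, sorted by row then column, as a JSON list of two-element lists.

T0:
  2·area = 3  (B↔C swapped to make it positive)
  edge (18, 14)→(22, 1): d=(4,-13) top-left  bias=+0
  edge (22, 1)→(21, 5): d=(-1,4) right/bottom  bias=-1
  edge (21, 5)→(18, 14): d=(-3,9) right/bottom  bias=-1
    (10,2)@(21, 5): e=[3,0,0] → ·  [on edge]
    (9,5)@(19, 11): e=[1,2,0] → ·  [on edge]
    (9,6)@(19, 13): e=[9,0,-6] → ·  [on edge]
  covered (0 px):
    · · · · · · · · · · ·
    · · · · · · · · · · ·
    · · · · · · · · · · ·
    · · · · · · · · · · ·
    · · · · · · · · · · ·
    · · · · · · · · · · ·
    · · · · · · · · · · ·
T1:
  2·area = 8  (B↔C swapped to make it positive)
  edge (14, 14)→(16, 10): d=(2,-4) top-left  bias=+0
  edge (16, 10)→(18, 10): d=(2,0) top-left  bias=+0
  edge (18, 10)→(14, 14): d=(-4,4) right/bottom  bias=-1
    (10,3)@(21, 7): e=[14,-6,0] → ·  [on edge]
    (9,4)@(19, 9): e=[10,-2,0] → ·  [on edge]
    (8,5)@(17, 11): e=[6,2,0] → ·  [on edge]
    (7,6)@(15, 13): e=[2,6,0] → ·  [on edge]
  covered (0 px):
    · · · · · · · · · · ·
    · · · · · · · · · · ·
    · · · · · · · · · · ·
    · · · · · · · · · · ·
    · · · · · · · · · · ·
    · · · · · · · · · · ·
    · · · · · · · · · · ·
T2:
  2·area = 106
  edge (14, 10)→(3, 11): d=(-11,1) right/bottom  bias=-1
  edge (3, 11)→(18, 0): d=(15,-11) top-left  bias=+0
  edge (18, 0)→(14, 10): d=(-4,10) right/bottom  bias=-1
    (8,0)@(17, 1): e=[96,4,6] → #
    (9,0)@(19, 1): e=[94,26,-14] → ·
    (7,1)@(15, 3): e=[76,12,18] → #
    (8,1)@(17, 3): e=[74,34,-2] → ·
    (6,2)@(13, 5): e=[56,20,30] → #
    (8,2)@(17, 5): e=[52,64,-10] → ·
    (4,3)@(9, 7): e=[38,6,62] → #
    (5,3)@(11, 7): e=[36,28,42] → #
    (8,3)@(17, 7): e=[30,94,-18] → ·
    (3,4)@(7, 9): e=[18,14,74] → #
    (7,4)@(15, 9): e=[10,102,-6] → ·
    (1,5)@(3, 11): e=[0,0,106] → ·  [on edge]
  covered (12 px):
    · · · · · · · · # · ·
    · · · · · · · # · · ·
    · · · · · · # # · · ·
    · · · · # # # # · · ·
    · · · # # # # · · · ·
    · · · · · · · · · · ·
    · · · · · · · · · · ·

Result: [[8,0],[7,1],[6,2],[7,2],[4,3],[5,3],[6,3],[7,3],[3,4],[4,4],[5,4],[6,4]]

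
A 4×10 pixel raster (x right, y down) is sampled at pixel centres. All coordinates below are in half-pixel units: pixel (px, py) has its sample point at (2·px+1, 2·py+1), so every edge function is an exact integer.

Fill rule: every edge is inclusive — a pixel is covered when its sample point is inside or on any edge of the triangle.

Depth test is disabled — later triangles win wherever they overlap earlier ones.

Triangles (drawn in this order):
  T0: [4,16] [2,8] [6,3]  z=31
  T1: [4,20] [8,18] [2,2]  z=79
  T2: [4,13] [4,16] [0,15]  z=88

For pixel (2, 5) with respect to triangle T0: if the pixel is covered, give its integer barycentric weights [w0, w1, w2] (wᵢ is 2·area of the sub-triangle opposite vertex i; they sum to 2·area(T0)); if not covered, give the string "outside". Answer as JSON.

T0:
  2·area = 42
  edge (4, 16)→(2, 8): d=(-2,-8) inclusive
  edge (2, 8)→(6, 3): d=(4,-5) inclusive
  edge (6, 3)→(4, 16): d=(-2,13) inclusive
    (2,2)@(5, 5): e=[30,3,9] → X
    (3,2)@(7, 5): e=[46,13,-17] → .
    (1,3)@(3, 7): e=[10,1,31] → X
    (3,3)@(7, 7): e=[42,21,-21] → .
    (1,4)@(3, 9): e=[6,9,27] → X
    (3,4)@(7, 9): e=[38,29,-25] → .
    (1,5)@(3, 11): e=[2,17,23] → X
    (2,5)@(5, 11): e=[18,27,-3] → .
    (1,6)@(3, 13): e=[-2,25,19] → .
  covered (6 px):
    . . . .
    . . . .
    . . X .
    . X X .
    . X X .
    . X . .
    . . . .
    . . . .
    . . . .
    . . . .
T1:
  2·area = 76  (B↔C swapped to make it positive)
  edge (4, 20)→(2, 2): d=(-2,-18) inclusive
  edge (2, 2)→(8, 18): d=(6,16) inclusive
  edge (8, 18)→(4, 20): d=(-4,2) inclusive
    (1,2)@(3, 5): e=[12,2,62] → X
    (2,2)@(5, 5): e=[48,-30,58] → .
    (1,3)@(3, 7): e=[8,14,54] → X
    (2,3)@(5, 7): e=[44,-18,50] → .
    (1,4)@(3, 9): e=[4,26,46] → X
    (2,4)@(5, 9): e=[40,-6,42] → .
    (1,5)@(3, 11): e=[0,38,38] → X  [on edge]
    (2,5)@(5, 11): e=[36,6,34] → X
    (3,5)@(7, 11): e=[72,-26,30] → .
    (1,6)@(3, 13): e=[-4,50,30] → .
    (2,6)@(5, 13): e=[32,18,26] → X
    (3,6)@(7, 13): e=[68,-14,22] → .
  covered (10 px):
    . . . .
    . . . .
    . X . .
    . X . .
    . X . .
    . X X .
    . . X .
    . . X .
    . . X X
    . . X .
T2:
  2·area = 12
  edge (4, 13)→(4, 16): d=(0,3) inclusive
  edge (4, 16)→(0, 15): d=(-4,-1) inclusive
  edge (0, 15)→(4, 13): d=(4,-2) inclusive
    (0,7)@(1, 15): e=[9,1,2] → X
    (1,7)@(3, 15): e=[3,3,6] → X
    (2,7)@(5, 15): e=[-3,5,10] → .
    (0,8)@(1, 17): e=[9,-7,10] → .
    (1,8)@(3, 17): e=[3,-5,14] → .
  covered (2 px):
    . . . .
    . . . .
    . . . .
    . . . .
    . . . .
    . . . .
    . . . .
    X X . .
    . . . .
    . . . .

Result: "outside"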